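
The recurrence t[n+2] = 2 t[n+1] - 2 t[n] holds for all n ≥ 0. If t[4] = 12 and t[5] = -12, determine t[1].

Rearranging, t[n-2] = (t[n] - 2 t[n-1]) / -2.
t[3] = (-12 - 2(12)) / -2 = -36/-2 = 18
t[2] = (12 - 2(18)) / -2 = -24/-2 = 12
t[1] = (18 - 2(12)) / -2 = -6/-2 = 3

3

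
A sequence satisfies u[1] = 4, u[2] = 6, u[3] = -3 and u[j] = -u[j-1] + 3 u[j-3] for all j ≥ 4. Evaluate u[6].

-12

u[4] = -(-3) + 3·4 = 15
u[5] = -15 + 3·6 = 3
u[6] = -3 + 3·(-3) = -12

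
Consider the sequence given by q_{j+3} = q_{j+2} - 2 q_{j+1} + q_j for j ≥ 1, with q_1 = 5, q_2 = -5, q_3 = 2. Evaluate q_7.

-23

q_4 = 2 - 2*(-5) + 5 = 17
q_5 = 17 - 2*2 + (-5) = 8
q_6 = 8 - 2*17 + 2 = -24
q_7 = (-24) - 2*8 + 17 = -23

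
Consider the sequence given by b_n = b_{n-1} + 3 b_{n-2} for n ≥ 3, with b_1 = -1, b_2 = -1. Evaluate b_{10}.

b_3 = (-1) + 3*(-1) = -4
b_4 = (-4) + 3*(-1) = -7
b_5 = (-7) + 3*(-4) = -19
b_6 = (-19) + 3*(-7) = -40
b_7 = (-40) + 3*(-19) = -97
b_8 = (-97) + 3*(-40) = -217
b_9 = (-217) + 3*(-97) = -508
b_{10} = (-508) + 3*(-217) = -1159

-1159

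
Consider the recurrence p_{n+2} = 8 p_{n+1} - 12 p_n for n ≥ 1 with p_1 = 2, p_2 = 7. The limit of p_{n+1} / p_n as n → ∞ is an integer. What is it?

The characteristic equation is r^2 - 8r + 12 = 0, which factors as (r - 6)(r - 2) = 0.
So the roots are 6 and 2. Since |6| > |2| and the coefficient of 6^n is non-zero, the ratio tends to 6.

6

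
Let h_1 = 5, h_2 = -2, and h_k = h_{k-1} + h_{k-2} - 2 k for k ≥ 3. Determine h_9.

h_3 = (-2) + 5 - 6 = -3
h_4 = (-3) + (-2) - 8 = -13
h_5 = (-13) + (-3) - 10 = -26
h_6 = (-26) + (-13) - 12 = -51
h_7 = (-51) + (-26) - 14 = -91
h_8 = (-91) + (-51) - 16 = -158
h_9 = (-158) + (-91) - 18 = -267

-267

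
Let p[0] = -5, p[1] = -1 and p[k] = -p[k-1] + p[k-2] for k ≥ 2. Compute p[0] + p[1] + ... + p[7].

p[2] = -(-1) + (-5) = -4
p[3] = -(-4) + (-1) = 3
p[4] = -3 + (-4) = -7
p[5] = -(-7) + 3 = 10
p[6] = -10 + (-7) = -17
p[7] = -(-17) + 10 = 27
Sum = (-5) + (-1) + (-4) + 3 + (-7) + 10 + (-17) + 27 = 6

6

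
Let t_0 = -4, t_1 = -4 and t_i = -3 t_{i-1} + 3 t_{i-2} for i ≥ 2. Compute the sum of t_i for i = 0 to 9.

-23348

t_2 = -3·(-4) + 3·(-4) = 0
t_3 = -3·0 + 3·(-4) = -12
t_4 = -3·(-12) + 3·0 = 36
t_5 = -3·36 + 3·(-12) = -144
t_6 = -3·(-144) + 3·36 = 540
t_7 = -3·540 + 3·(-144) = -2052
t_8 = -3·(-2052) + 3·540 = 7776
t_9 = -3·7776 + 3·(-2052) = -29484
Sum = (-4) + (-4) + 0 + (-12) + 36 + (-144) + 540 + (-2052) + 7776 + (-29484) = -23348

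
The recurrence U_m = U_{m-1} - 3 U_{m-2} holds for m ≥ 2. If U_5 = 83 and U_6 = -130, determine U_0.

Rearranging, U_{m-2} = (U_m - U_{m-1}) / -3.
U_4 = (-130 - 83) / -3 = -213/-3 = 71
U_3 = (83 - 71) / -3 = 12/-3 = -4
U_2 = (71 - (-4)) / -3 = 75/-3 = -25
U_1 = (-4 - (-25)) / -3 = 21/-3 = -7
U_0 = (-25 - (-7)) / -3 = -18/-3 = 6

6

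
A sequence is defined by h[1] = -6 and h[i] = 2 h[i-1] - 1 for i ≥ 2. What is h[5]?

-111

h[2] = 2*(-6) - 1 = -13
h[3] = 2*(-13) - 1 = -27
h[4] = 2*(-27) - 1 = -55
h[5] = 2*(-55) - 1 = -111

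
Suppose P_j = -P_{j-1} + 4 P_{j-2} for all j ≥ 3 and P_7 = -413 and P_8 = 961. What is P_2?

Rearranging, P_{j-2} = (P_j + P_{j-1}) / 4.
P_6 = (961 + (-413)) / 4 = 548/4 = 137
P_5 = (-413 + 137) / 4 = -276/4 = -69
P_4 = (137 + (-69)) / 4 = 68/4 = 17
P_3 = (-69 + 17) / 4 = -52/4 = -13
P_2 = (17 + (-13)) / 4 = 4/4 = 1

1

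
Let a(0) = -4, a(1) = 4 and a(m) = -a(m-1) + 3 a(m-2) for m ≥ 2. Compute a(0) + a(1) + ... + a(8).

-1456

a(2) = -4 + 3*(-4) = -16
a(3) = -(-16) + 3*4 = 28
a(4) = -28 + 3*(-16) = -76
a(5) = -(-76) + 3*28 = 160
a(6) = -160 + 3*(-76) = -388
a(7) = -(-388) + 3*160 = 868
a(8) = -868 + 3*(-388) = -2032
Sum = (-4) + 4 + (-16) + 28 + (-76) + 160 + (-388) + 868 + (-2032) = -1456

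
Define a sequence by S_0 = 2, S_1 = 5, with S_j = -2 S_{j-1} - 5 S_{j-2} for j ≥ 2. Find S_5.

-215

S_2 = -2*5 - 5*2 = -20
S_3 = -2*(-20) - 5*5 = 15
S_4 = -2*15 - 5*(-20) = 70
S_5 = -2*70 - 5*15 = -215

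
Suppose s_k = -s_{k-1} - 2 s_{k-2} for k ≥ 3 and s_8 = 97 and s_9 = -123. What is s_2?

1

Rearranging, s_{k-2} = (s_k + s_{k-1}) / -2.
s_7 = (-123 + 97) / -2 = -26/-2 = 13
s_6 = (97 + 13) / -2 = 110/-2 = -55
s_5 = (13 + (-55)) / -2 = -42/-2 = 21
s_4 = (-55 + 21) / -2 = -34/-2 = 17
s_3 = (21 + 17) / -2 = 38/-2 = -19
s_2 = (17 + (-19)) / -2 = -2/-2 = 1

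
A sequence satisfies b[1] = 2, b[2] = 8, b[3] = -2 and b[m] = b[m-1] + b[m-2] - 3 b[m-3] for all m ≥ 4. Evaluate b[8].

b[4] = (-2) + 8 - 3*2 = 0
b[5] = 0 + (-2) - 3*8 = -26
b[6] = (-26) + 0 - 3*(-2) = -20
b[7] = (-20) + (-26) - 3*0 = -46
b[8] = (-46) + (-20) - 3*(-26) = 12

12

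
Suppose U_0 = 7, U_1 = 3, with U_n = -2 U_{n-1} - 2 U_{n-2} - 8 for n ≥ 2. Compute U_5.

-20

U_2 = -2(3) - 2(7) - 8 = -28
U_3 = -2(-28) - 2(3) - 8 = 42
U_4 = -2(42) - 2(-28) - 8 = -36
U_5 = -2(-36) - 2(42) - 8 = -20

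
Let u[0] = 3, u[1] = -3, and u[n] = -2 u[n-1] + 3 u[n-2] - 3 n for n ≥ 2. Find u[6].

u[2] = -2·(-3) + 3·3 - 6 = 9
u[3] = -2·9 + 3·(-3) - 9 = -36
u[4] = -2·(-36) + 3·9 - 12 = 87
u[5] = -2·87 + 3·(-36) - 15 = -297
u[6] = -2·(-297) + 3·87 - 18 = 837

837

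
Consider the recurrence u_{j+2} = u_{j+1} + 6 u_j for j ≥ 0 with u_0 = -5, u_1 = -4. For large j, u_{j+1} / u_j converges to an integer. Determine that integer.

The characteristic equation is r^2 - r - 6 = 0, which factors as (r - 3)(r + 2) = 0.
So the roots are 3 and -2. Since |3| > |-2| and the coefficient of 3^j is non-zero, the ratio tends to 3.

3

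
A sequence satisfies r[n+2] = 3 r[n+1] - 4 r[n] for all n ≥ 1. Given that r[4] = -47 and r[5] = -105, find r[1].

6

Rearranging, r[n-2] = (r[n] - 3 r[n-1]) / -4.
r[3] = (-105 - 3(-47)) / -4 = 36/-4 = -9
r[2] = (-47 - 3(-9)) / -4 = -20/-4 = 5
r[1] = (-9 - 3(5)) / -4 = -24/-4 = 6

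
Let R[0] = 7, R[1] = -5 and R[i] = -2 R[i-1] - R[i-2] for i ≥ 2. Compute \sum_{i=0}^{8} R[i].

-1

R[2] = -2·(-5) - 7 = 3
R[3] = -2·3 - (-5) = -1
R[4] = -2·(-1) - 3 = -1
R[5] = -2·(-1) - (-1) = 3
R[6] = -2·3 - (-1) = -5
R[7] = -2·(-5) - 3 = 7
R[8] = -2·7 - (-5) = -9
Sum = 7 + (-5) + 3 + (-1) + (-1) + 3 + (-5) + 7 + (-9) = -1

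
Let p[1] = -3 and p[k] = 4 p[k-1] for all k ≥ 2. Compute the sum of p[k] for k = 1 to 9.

-262143

p[2] = 4(-3) = -12
p[3] = 4(-12) = -48
p[4] = 4(-48) = -192
p[5] = 4(-192) = -768
p[6] = 4(-768) = -3072
p[7] = 4(-3072) = -12288
p[8] = 4(-12288) = -49152
p[9] = 4(-49152) = -196608
Sum = (-3) + (-12) + (-48) + (-192) + (-768) + (-3072) + (-12288) + (-49152) + (-196608) = -262143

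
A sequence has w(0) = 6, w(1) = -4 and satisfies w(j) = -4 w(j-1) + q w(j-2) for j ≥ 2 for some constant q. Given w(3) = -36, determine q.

w(2) = 16 + 6q
w(3) = -64 - 28q
So -64 - 28q = -36, giving q = -1.

-1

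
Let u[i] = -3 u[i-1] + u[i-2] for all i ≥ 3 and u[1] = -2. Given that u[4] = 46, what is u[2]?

4

Let u[2] = v.
u[3] = -2 - 3v
u[4] = 6 + 10v
So 6 + 10v = 46, giving v = 4.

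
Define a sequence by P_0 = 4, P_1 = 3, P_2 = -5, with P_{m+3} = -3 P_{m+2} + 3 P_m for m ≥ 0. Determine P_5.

P_3 = -3(-5) + 3(4) = 27
P_4 = -3(27) + 3(3) = -72
P_5 = -3(-72) + 3(-5) = 201

201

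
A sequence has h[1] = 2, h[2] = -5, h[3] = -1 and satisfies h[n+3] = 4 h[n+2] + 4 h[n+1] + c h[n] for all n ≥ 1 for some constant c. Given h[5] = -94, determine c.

h[4] = -24 + 2c
h[5] = -100 + 3c
So -100 + 3c = -94, giving c = 2.

2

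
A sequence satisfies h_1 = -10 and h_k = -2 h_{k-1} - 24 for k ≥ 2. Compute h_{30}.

The fixed point is -24/(1 + 2) = -8, so h_k + 8 = -2(h_{k-1} + 8).
Hence h_k = -2·(-2)^{k-1} - 8.
h_{30} = -2·(-2)^{29} - 8 = -2·-536870912 - 8 = 1073741816.

1073741816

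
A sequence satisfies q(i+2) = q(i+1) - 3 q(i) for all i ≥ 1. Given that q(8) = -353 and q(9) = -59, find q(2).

-5

Rearranging, q(i-2) = (q(i) - q(i-1)) / -3.
q(7) = (-59 - (-353)) / -3 = 294/-3 = -98
q(6) = (-353 - (-98)) / -3 = -255/-3 = 85
q(5) = (-98 - 85) / -3 = -183/-3 = 61
q(4) = (85 - 61) / -3 = 24/-3 = -8
q(3) = (61 - (-8)) / -3 = 69/-3 = -23
q(2) = (-8 - (-23)) / -3 = 15/-3 = -5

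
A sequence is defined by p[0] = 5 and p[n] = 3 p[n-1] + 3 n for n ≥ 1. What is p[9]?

142686

p[1] = 3·5 + 3 = 18
p[2] = 3·18 + 6 = 60
p[3] = 3·60 + 9 = 189
p[4] = 3·189 + 12 = 579
p[5] = 3·579 + 15 = 1752
p[6] = 3·1752 + 18 = 5274
p[7] = 3·5274 + 21 = 15843
p[8] = 3·15843 + 24 = 47553
p[9] = 3·47553 + 27 = 142686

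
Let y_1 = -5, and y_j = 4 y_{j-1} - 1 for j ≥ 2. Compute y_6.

y_2 = 4*(-5) - 1 = -21
y_3 = 4*(-21) - 1 = -85
y_4 = 4*(-85) - 1 = -341
y_5 = 4*(-341) - 1 = -1365
y_6 = 4*(-1365) - 1 = -5461

-5461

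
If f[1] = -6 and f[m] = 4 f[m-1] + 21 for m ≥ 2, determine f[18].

The fixed point is 21/(1 - 4) = -7, so f[m] + 7 = 4(f[m-1] + 7).
Hence f[m] = 1·4^{m-1} - 7.
f[18] = 1·4^{17} - 7 = 1·17179869184 - 7 = 17179869177.

17179869177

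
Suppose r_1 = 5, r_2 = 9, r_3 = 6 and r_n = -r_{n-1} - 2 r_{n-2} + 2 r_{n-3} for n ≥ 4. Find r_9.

r_4 = -6 - 2·9 + 2·5 = -14
r_5 = -(-14) - 2·6 + 2·9 = 20
r_6 = -20 - 2·(-14) + 2·6 = 20
r_7 = -20 - 2·20 + 2·(-14) = -88
r_8 = -(-88) - 2·20 + 2·20 = 88
r_9 = -88 - 2·(-88) + 2·20 = 128

128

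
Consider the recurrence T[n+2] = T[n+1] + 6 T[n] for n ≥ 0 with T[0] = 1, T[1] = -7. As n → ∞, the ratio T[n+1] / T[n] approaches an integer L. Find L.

3

The characteristic equation is r^2 - r - 6 = 0, which factors as (r - 3)(r + 2) = 0.
So the roots are 3 and -2. Since |3| > |-2| and the coefficient of 3^n is non-zero, the ratio tends to 3.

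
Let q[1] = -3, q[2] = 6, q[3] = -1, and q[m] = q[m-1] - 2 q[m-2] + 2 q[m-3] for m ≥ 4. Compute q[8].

q[4] = (-1) - 2·6 + 2·(-3) = -19
q[5] = (-19) - 2·(-1) + 2·6 = -5
q[6] = (-5) - 2·(-19) + 2·(-1) = 31
q[7] = 31 - 2·(-5) + 2·(-19) = 3
q[8] = 3 - 2·31 + 2·(-5) = -69

-69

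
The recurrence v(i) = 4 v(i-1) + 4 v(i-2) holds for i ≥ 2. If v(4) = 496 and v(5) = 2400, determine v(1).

6

Rearranging, v(i-2) = (v(i) - 4 v(i-1)) / 4.
v(3) = (2400 - 4·496) / 4 = 416/4 = 104
v(2) = (496 - 4·104) / 4 = 80/4 = 20
v(1) = (104 - 4·20) / 4 = 24/4 = 6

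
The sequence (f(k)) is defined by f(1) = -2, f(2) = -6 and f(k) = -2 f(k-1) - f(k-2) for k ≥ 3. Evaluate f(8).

-54

f(3) = -2·(-6) - (-2) = 14
f(4) = -2·14 - (-6) = -22
f(5) = -2·(-22) - 14 = 30
f(6) = -2·30 - (-22) = -38
f(7) = -2·(-38) - 30 = 46
f(8) = -2·46 - (-38) = -54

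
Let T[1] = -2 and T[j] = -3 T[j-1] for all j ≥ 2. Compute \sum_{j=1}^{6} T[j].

364

T[2] = -3(-2) = 6
T[3] = -3(6) = -18
T[4] = -3(-18) = 54
T[5] = -3(54) = -162
T[6] = -3(-162) = 486
Sum = (-2) + 6 + (-18) + 54 + (-162) + 486 = 364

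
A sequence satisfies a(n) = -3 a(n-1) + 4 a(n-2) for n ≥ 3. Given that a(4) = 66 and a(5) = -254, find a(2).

6

Rearranging, a(n-2) = (a(n) + 3 a(n-1)) / 4.
a(3) = (-254 + 3·66) / 4 = -56/4 = -14
a(2) = (66 + 3·(-14)) / 4 = 24/4 = 6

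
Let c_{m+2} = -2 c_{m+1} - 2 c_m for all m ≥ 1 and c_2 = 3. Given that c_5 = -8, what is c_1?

2

Let c_1 = y.
c_3 = -6 - 2y
c_4 = 6 + 4y
c_5 = -4y
So -4y = -8, giving y = 2.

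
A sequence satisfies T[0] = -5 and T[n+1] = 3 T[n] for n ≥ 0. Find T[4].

T[1] = 3(-5) = -15
T[2] = 3(-15) = -45
T[3] = 3(-45) = -135
T[4] = 3(-135) = -405

-405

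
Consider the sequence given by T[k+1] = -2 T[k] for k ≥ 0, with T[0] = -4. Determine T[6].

T[1] = -2*(-4) = 8
T[2] = -2*8 = -16
T[3] = -2*(-16) = 32
T[4] = -2*32 = -64
T[5] = -2*(-64) = 128
T[6] = -2*128 = -256

-256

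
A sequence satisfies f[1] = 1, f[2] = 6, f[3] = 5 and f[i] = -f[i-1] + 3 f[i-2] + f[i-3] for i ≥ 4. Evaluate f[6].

40

f[4] = -5 + 3(6) + 1 = 14
f[5] = -14 + 3(5) + 6 = 7
f[6] = -7 + 3(14) + 5 = 40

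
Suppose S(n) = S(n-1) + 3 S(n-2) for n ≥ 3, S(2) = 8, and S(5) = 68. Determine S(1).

1

Let S(1) = z.
S(3) = 8 + 3z
S(4) = 32 + 3z
S(5) = 56 + 12z
So 56 + 12z = 68, giving z = 1.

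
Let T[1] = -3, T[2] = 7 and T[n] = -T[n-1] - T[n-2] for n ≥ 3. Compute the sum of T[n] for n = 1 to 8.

4

T[3] = -7 - (-3) = -4
T[4] = -(-4) - 7 = -3
T[5] = -(-3) - (-4) = 7
T[6] = -7 - (-3) = -4
T[7] = -(-4) - 7 = -3
T[8] = -(-3) - (-4) = 7
Sum = (-3) + 7 + (-4) + (-3) + 7 + (-4) + (-3) + 7 = 4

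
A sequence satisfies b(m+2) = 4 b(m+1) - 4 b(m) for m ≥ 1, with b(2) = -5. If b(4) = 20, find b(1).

Let b(1) = v.
b(3) = -20 - 4v
b(4) = -60 - 16v
So -60 - 16v = 20, giving v = -5.

-5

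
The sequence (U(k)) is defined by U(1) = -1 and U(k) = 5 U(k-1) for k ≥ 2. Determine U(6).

-3125

U(2) = 5(-1) = -5
U(3) = 5(-5) = -25
U(4) = 5(-25) = -125
U(5) = 5(-125) = -625
U(6) = 5(-625) = -3125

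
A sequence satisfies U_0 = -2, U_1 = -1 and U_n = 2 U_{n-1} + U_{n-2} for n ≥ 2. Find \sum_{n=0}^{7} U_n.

U_2 = 2·(-1) + (-2) = -4
U_3 = 2·(-4) + (-1) = -9
U_4 = 2·(-9) + (-4) = -22
U_5 = 2·(-22) + (-9) = -53
U_6 = 2·(-53) + (-22) = -128
U_7 = 2·(-128) + (-53) = -309
Sum = (-2) + (-1) + (-4) + (-9) + (-22) + (-53) + (-128) + (-309) = -528

-528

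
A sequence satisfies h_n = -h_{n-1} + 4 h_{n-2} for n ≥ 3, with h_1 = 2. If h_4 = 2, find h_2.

Let h_2 = v.
h_3 = 8 - v
h_4 = -8 + 5v
So -8 + 5v = 2, giving v = 2.

2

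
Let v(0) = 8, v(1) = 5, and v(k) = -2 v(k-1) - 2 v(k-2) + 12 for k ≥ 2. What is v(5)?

-8

v(2) = -2*5 - 2*8 + 12 = -14
v(3) = -2*(-14) - 2*5 + 12 = 30
v(4) = -2*30 - 2*(-14) + 12 = -20
v(5) = -2*(-20) - 2*30 + 12 = -8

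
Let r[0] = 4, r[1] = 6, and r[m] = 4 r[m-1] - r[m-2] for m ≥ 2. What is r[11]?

2783050

r[2] = 4·6 - 4 = 20
r[3] = 4·20 - 6 = 74
r[4] = 4·74 - 20 = 276
r[5] = 4·276 - 74 = 1030
r[6] = 4·1030 - 276 = 3844
r[7] = 4·3844 - 1030 = 14346
r[8] = 4·14346 - 3844 = 53540
r[9] = 4·53540 - 14346 = 199814
r[10] = 4·199814 - 53540 = 745716
r[11] = 4·745716 - 199814 = 2783050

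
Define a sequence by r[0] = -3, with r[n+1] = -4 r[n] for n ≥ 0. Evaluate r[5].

3072

r[1] = -4·(-3) = 12
r[2] = -4·12 = -48
r[3] = -4·(-48) = 192
r[4] = -4·192 = -768
r[5] = -4·(-768) = 3072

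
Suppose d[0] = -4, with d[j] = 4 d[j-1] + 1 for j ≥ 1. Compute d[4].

-939

d[1] = 4(-4) + 1 = -15
d[2] = 4(-15) + 1 = -59
d[3] = 4(-59) + 1 = -235
d[4] = 4(-235) + 1 = -939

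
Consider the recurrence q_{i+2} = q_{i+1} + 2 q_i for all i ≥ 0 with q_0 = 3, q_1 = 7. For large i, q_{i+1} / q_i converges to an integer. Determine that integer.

2

The characteristic equation is r^2 - r - 2 = 0, which factors as (r - 2)(r + 1) = 0.
So the roots are 2 and -1. Since |2| > |-1| and the coefficient of 2^i is non-zero, the ratio tends to 2.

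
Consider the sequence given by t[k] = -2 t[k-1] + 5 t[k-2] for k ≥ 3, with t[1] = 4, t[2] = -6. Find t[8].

t[3] = -2·(-6) + 5·4 = 32
t[4] = -2·32 + 5·(-6) = -94
t[5] = -2·(-94) + 5·32 = 348
t[6] = -2·348 + 5·(-94) = -1166
t[7] = -2·(-1166) + 5·348 = 4072
t[8] = -2·4072 + 5·(-1166) = -13974

-13974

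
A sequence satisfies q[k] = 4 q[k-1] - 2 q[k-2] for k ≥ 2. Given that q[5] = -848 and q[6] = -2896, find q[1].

-4

Rearranging, q[k-2] = (q[k] - 4 q[k-1]) / -2.
q[4] = (-2896 - 4*(-848)) / -2 = 496/-2 = -248
q[3] = (-848 - 4*(-248)) / -2 = 144/-2 = -72
q[2] = (-248 - 4*(-72)) / -2 = 40/-2 = -20
q[1] = (-72 - 4*(-20)) / -2 = 8/-2 = -4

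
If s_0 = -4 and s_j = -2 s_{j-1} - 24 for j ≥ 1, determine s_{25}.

The fixed point is -24/(1 + 2) = -8, so s_j + 8 = -2(s_{j-1} + 8).
Hence s_j = 4·(-2)^j - 8.
s_{25} = 4·(-2)^{25} - 8 = 4·-33554432 - 8 = -134217736.

-134217736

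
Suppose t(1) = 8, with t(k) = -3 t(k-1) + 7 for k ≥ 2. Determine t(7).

t(2) = -3(8) + 7 = -17
t(3) = -3(-17) + 7 = 58
t(4) = -3(58) + 7 = -167
t(5) = -3(-167) + 7 = 508
t(6) = -3(508) + 7 = -1517
t(7) = -3(-1517) + 7 = 4558

4558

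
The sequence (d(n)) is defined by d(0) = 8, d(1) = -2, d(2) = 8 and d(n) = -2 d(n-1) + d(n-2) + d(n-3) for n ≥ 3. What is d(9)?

-1396

d(3) = -2·8 + (-2) + 8 = -10
d(4) = -2·(-10) + 8 + (-2) = 26
d(5) = -2·26 + (-10) + 8 = -54
d(6) = -2·(-54) + 26 + (-10) = 124
d(7) = -2·124 + (-54) + 26 = -276
d(8) = -2·(-276) + 124 + (-54) = 622
d(9) = -2·622 + (-276) + 124 = -1396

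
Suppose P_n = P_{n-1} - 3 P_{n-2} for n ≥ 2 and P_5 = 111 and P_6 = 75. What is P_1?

6

Rearranging, P_{n-2} = (P_n - P_{n-1}) / -3.
P_4 = (75 - 111) / -3 = -36/-3 = 12
P_3 = (111 - 12) / -3 = 99/-3 = -33
P_2 = (12 - (-33)) / -3 = 45/-3 = -15
P_1 = (-33 - (-15)) / -3 = -18/-3 = 6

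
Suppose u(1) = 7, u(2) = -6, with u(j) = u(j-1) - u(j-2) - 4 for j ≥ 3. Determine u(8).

u(3) = (-6) - 7 - 4 = -17
u(4) = (-17) - (-6) - 4 = -15
u(5) = (-15) - (-17) - 4 = -2
u(6) = (-2) - (-15) - 4 = 9
u(7) = 9 - (-2) - 4 = 7
u(8) = 7 - 9 - 4 = -6

-6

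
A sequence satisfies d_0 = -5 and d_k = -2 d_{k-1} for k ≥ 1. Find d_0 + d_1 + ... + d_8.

-855

d_1 = -2*(-5) = 10
d_2 = -2*10 = -20
d_3 = -2*(-20) = 40
d_4 = -2*40 = -80
d_5 = -2*(-80) = 160
d_6 = -2*160 = -320
d_7 = -2*(-320) = 640
d_8 = -2*640 = -1280
Sum = (-5) + 10 + (-20) + 40 + (-80) + 160 + (-320) + 640 + (-1280) = -855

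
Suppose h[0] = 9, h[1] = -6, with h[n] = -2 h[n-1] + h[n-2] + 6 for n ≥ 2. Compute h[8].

4689

h[2] = -2(-6) + 9 + 6 = 27
h[3] = -2(27) + (-6) + 6 = -54
h[4] = -2(-54) + 27 + 6 = 141
h[5] = -2(141) + (-54) + 6 = -330
h[6] = -2(-330) + 141 + 6 = 807
h[7] = -2(807) + (-330) + 6 = -1938
h[8] = -2(-1938) + 807 + 6 = 4689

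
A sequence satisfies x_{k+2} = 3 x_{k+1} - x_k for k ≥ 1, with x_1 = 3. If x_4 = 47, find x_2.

7

Let x_2 = y.
x_3 = -3 + 3y
x_4 = -9 + 8y
So -9 + 8y = 47, giving y = 7.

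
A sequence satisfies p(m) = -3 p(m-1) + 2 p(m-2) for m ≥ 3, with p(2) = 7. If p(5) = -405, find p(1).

Let p(1) = z.
p(3) = -21 + 2z
p(4) = 77 - 6z
p(5) = -273 + 22z
So -273 + 22z = -405, giving z = -6.

-6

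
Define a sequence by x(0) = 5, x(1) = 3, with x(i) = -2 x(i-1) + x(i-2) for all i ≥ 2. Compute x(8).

x(2) = -2·3 + 5 = -1
x(3) = -2·(-1) + 3 = 5
x(4) = -2·5 + (-1) = -11
x(5) = -2·(-11) + 5 = 27
x(6) = -2·27 + (-11) = -65
x(7) = -2·(-65) + 27 = 157
x(8) = -2·157 + (-65) = -379

-379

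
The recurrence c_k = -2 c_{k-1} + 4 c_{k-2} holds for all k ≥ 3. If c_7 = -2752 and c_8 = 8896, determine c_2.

Rearranging, c_{k-2} = (c_k + 2 c_{k-1}) / 4.
c_6 = (8896 + 2·(-2752)) / 4 = 3392/4 = 848
c_5 = (-2752 + 2·848) / 4 = -1056/4 = -264
c_4 = (848 + 2·(-264)) / 4 = 320/4 = 80
c_3 = (-264 + 2·80) / 4 = -104/4 = -26
c_2 = (80 + 2·(-26)) / 4 = 28/4 = 7

7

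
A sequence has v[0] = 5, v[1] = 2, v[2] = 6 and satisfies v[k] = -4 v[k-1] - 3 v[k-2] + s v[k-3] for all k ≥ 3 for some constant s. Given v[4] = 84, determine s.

v[3] = -30 + 5s
v[4] = 102 - 18s
So 102 - 18s = 84, giving s = 1.

1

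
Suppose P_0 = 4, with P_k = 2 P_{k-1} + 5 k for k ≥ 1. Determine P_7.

P_1 = 2(4) + 5 = 13
P_2 = 2(13) + 10 = 36
P_3 = 2(36) + 15 = 87
P_4 = 2(87) + 20 = 194
P_5 = 2(194) + 25 = 413
P_6 = 2(413) + 30 = 856
P_7 = 2(856) + 35 = 1747

1747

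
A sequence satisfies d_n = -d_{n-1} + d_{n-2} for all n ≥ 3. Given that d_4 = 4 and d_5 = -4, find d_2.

Rearranging, d_{n-2} = d_n + d_{n-1}.
d_3 = -4 + 4 = 0
d_2 = 4 + 0 = 4

4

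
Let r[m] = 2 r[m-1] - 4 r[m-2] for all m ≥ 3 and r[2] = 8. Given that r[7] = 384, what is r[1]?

Let r[1] = w.
r[3] = 16 - 4w
r[4] = -8w
r[5] = -64
r[6] = -128 + 32w
r[7] = 64w
So 64w = 384, giving w = 6.

6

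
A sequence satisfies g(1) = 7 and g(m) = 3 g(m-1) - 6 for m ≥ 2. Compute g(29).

91507169819847

The fixed point is -6/(1 - 3) = 3, so g(m) - 3 = 3(g(m-1) - 3).
Hence g(m) = 4·3^{m-1} + 3.
g(29) = 4·3^{28} + 3 = 4·22876792454961 + 3 = 91507169819847.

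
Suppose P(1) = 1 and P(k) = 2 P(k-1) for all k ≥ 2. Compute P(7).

P(2) = 2·1 = 2
P(3) = 2·2 = 4
P(4) = 2·4 = 8
P(5) = 2·8 = 16
P(6) = 2·16 = 32
P(7) = 2·32 = 64

64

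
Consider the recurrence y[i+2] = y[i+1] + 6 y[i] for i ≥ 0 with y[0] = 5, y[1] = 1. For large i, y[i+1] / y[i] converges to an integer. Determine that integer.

3

The characteristic equation is r^2 - r - 6 = 0, which factors as (r - 3)(r + 2) = 0.
So the roots are 3 and -2. Since |3| > |-2| and the coefficient of 3^i is non-zero, the ratio tends to 3.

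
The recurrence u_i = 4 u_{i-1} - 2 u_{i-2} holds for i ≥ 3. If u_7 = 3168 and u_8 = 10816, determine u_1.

4

Rearranging, u_{i-2} = (u_i - 4 u_{i-1}) / -2.
u_6 = (10816 - 4·3168) / -2 = -1856/-2 = 928
u_5 = (3168 - 4·928) / -2 = -544/-2 = 272
u_4 = (928 - 4·272) / -2 = -160/-2 = 80
u_3 = (272 - 4·80) / -2 = -48/-2 = 24
u_2 = (80 - 4·24) / -2 = -16/-2 = 8
u_1 = (24 - 4·8) / -2 = -8/-2 = 4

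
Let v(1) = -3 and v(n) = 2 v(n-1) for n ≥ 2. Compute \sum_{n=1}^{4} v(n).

v(2) = 2·(-3) = -6
v(3) = 2·(-6) = -12
v(4) = 2·(-12) = -24
Sum = (-3) + (-6) + (-12) + (-24) = -45

-45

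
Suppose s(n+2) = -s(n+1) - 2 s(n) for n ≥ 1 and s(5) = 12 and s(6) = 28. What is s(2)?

8

Rearranging, s(n-2) = (s(n) + s(n-1)) / -2.
s(4) = (28 + 12) / -2 = 40/-2 = -20
s(3) = (12 + (-20)) / -2 = -8/-2 = 4
s(2) = (-20 + 4) / -2 = -16/-2 = 8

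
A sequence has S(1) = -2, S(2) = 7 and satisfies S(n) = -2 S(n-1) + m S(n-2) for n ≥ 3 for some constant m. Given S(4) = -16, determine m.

-4

S(3) = -14 - 2m
S(4) = 28 + 11m
So 28 + 11m = -16, giving m = -4.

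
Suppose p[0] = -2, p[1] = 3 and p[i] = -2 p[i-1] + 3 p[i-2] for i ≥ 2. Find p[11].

221433

p[2] = -2(3) + 3(-2) = -12
p[3] = -2(-12) + 3(3) = 33
p[4] = -2(33) + 3(-12) = -102
p[5] = -2(-102) + 3(33) = 303
p[6] = -2(303) + 3(-102) = -912
p[7] = -2(-912) + 3(303) = 2733
p[8] = -2(2733) + 3(-912) = -8202
p[9] = -2(-8202) + 3(2733) = 24603
p[10] = -2(24603) + 3(-8202) = -73812
p[11] = -2(-73812) + 3(24603) = 221433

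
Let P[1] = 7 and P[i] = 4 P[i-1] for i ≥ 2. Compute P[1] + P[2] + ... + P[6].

P[2] = 4·7 = 28
P[3] = 4·28 = 112
P[4] = 4·112 = 448
P[5] = 4·448 = 1792
P[6] = 4·1792 = 7168
Sum = 7 + 28 + 112 + 448 + 1792 + 7168 = 9555

9555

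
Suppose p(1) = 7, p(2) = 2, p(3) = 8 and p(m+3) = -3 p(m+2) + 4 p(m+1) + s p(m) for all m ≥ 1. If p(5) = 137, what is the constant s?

p(4) = -16 + 7s
p(5) = 80 - 19s
So 80 - 19s = 137, giving s = -3.

-3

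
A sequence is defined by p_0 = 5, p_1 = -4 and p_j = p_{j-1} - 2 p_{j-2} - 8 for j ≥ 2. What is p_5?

50

p_2 = (-4) - 2(5) - 8 = -22
p_3 = (-22) - 2(-4) - 8 = -22
p_4 = (-22) - 2(-22) - 8 = 14
p_5 = 14 - 2(-22) - 8 = 50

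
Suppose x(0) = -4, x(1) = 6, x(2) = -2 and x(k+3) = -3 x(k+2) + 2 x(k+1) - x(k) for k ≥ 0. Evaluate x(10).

x(3) = -3*(-2) + 2*6 - (-4) = 22
x(4) = -3*22 + 2*(-2) - 6 = -76
x(5) = -3*(-76) + 2*22 - (-2) = 274
x(6) = -3*274 + 2*(-76) - 22 = -996
x(7) = -3*(-996) + 2*274 - (-76) = 3612
x(8) = -3*3612 + 2*(-996) - 274 = -13102
x(9) = -3*(-13102) + 2*3612 - (-996) = 47526
x(10) = -3*47526 + 2*(-13102) - 3612 = -172394

-172394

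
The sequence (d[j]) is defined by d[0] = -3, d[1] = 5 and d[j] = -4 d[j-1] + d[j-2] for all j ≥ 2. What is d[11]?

d[2] = -4(5) + (-3) = -23
d[3] = -4(-23) + 5 = 97
d[4] = -4(97) + (-23) = -411
d[5] = -4(-411) + 97 = 1741
d[6] = -4(1741) + (-411) = -7375
d[7] = -4(-7375) + 1741 = 31241
d[8] = -4(31241) + (-7375) = -132339
d[9] = -4(-132339) + 31241 = 560597
d[10] = -4(560597) + (-132339) = -2374727
d[11] = -4(-2374727) + 560597 = 10059505

10059505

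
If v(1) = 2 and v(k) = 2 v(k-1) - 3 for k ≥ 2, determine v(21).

The fixed point is -3/(1 - 2) = 3, so v(k) - 3 = 2(v(k-1) - 3).
Hence v(k) = -1·2^{k-1} + 3.
v(21) = -1·2^{20} + 3 = -1·1048576 + 3 = -1048573.

-1048573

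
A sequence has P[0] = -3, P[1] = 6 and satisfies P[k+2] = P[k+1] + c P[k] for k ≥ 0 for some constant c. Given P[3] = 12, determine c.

2

P[2] = 6 - 3c
P[3] = 6 + 3c
So 6 + 3c = 12, giving c = 2.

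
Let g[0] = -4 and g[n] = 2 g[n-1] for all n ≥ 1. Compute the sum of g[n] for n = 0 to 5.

-252

g[1] = 2(-4) = -8
g[2] = 2(-8) = -16
g[3] = 2(-16) = -32
g[4] = 2(-32) = -64
g[5] = 2(-64) = -128
Sum = (-4) + (-8) + (-16) + (-32) + (-64) + (-128) = -252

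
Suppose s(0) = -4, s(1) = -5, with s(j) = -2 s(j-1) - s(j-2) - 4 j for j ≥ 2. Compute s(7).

-47

s(2) = -2*(-5) - (-4) - 8 = 6
s(3) = -2*6 - (-5) - 12 = -19
s(4) = -2*(-19) - 6 - 16 = 16
s(5) = -2*16 - (-19) - 20 = -33
s(6) = -2*(-33) - 16 - 24 = 26
s(7) = -2*26 - (-33) - 28 = -47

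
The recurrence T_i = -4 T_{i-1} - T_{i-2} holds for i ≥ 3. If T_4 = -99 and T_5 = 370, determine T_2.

-5

Rearranging, T_{i-2} = -(T_i + 4 T_{i-1}).
T_3 = -(370 + 4·(-99)) = 26
T_2 = -(-99 + 4·26) = -5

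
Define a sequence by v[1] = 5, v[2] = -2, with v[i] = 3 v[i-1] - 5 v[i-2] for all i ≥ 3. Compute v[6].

133

v[3] = 3·(-2) - 5·5 = -31
v[4] = 3·(-31) - 5·(-2) = -83
v[5] = 3·(-83) - 5·(-31) = -94
v[6] = 3·(-94) - 5·(-83) = 133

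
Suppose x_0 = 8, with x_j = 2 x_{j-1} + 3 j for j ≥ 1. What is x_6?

872

x_1 = 2(8) + 3 = 19
x_2 = 2(19) + 6 = 44
x_3 = 2(44) + 9 = 97
x_4 = 2(97) + 12 = 206
x_5 = 2(206) + 15 = 427
x_6 = 2(427) + 18 = 872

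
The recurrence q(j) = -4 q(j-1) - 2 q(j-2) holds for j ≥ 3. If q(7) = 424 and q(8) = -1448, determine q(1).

-3

Rearranging, q(j-2) = (q(j) + 4 q(j-1)) / -2.
q(6) = (-1448 + 4(424)) / -2 = 248/-2 = -124
q(5) = (424 + 4(-124)) / -2 = -72/-2 = 36
q(4) = (-124 + 4(36)) / -2 = 20/-2 = -10
q(3) = (36 + 4(-10)) / -2 = -4/-2 = 2
q(2) = (-10 + 4(2)) / -2 = -2/-2 = 1
q(1) = (2 + 4(1)) / -2 = 6/-2 = -3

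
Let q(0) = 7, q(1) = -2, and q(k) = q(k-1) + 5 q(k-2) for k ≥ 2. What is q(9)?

q(2) = (-2) + 5·7 = 33
q(3) = 33 + 5·(-2) = 23
q(4) = 23 + 5·33 = 188
q(5) = 188 + 5·23 = 303
q(6) = 303 + 5·188 = 1243
q(7) = 1243 + 5·303 = 2758
q(8) = 2758 + 5·1243 = 8973
q(9) = 8973 + 5·2758 = 22763

22763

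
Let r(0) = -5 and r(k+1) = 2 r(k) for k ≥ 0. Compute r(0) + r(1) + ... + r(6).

r(1) = 2*(-5) = -10
r(2) = 2*(-10) = -20
r(3) = 2*(-20) = -40
r(4) = 2*(-40) = -80
r(5) = 2*(-80) = -160
r(6) = 2*(-160) = -320
Sum = (-5) + (-10) + (-20) + (-40) + (-80) + (-160) + (-320) = -635

-635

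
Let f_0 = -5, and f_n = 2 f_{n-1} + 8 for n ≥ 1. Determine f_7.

f_1 = 2(-5) + 8 = -2
f_2 = 2(-2) + 8 = 4
f_3 = 2(4) + 8 = 16
f_4 = 2(16) + 8 = 40
f_5 = 2(40) + 8 = 88
f_6 = 2(88) + 8 = 184
f_7 = 2(184) + 8 = 376

376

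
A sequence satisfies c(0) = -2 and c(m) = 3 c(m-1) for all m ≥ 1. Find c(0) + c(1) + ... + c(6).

c(1) = 3*(-2) = -6
c(2) = 3*(-6) = -18
c(3) = 3*(-18) = -54
c(4) = 3*(-54) = -162
c(5) = 3*(-162) = -486
c(6) = 3*(-486) = -1458
Sum = (-2) + (-6) + (-18) + (-54) + (-162) + (-486) + (-1458) = -2186

-2186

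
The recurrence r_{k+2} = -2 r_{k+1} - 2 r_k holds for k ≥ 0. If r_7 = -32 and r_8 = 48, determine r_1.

-2

Rearranging, r_{k-2} = (r_k + 2 r_{k-1}) / -2.
r_6 = (48 + 2·(-32)) / -2 = -16/-2 = 8
r_5 = (-32 + 2·8) / -2 = -16/-2 = 8
r_4 = (8 + 2·8) / -2 = 24/-2 = -12
r_3 = (8 + 2·(-12)) / -2 = -16/-2 = 8
r_2 = (-12 + 2·8) / -2 = 4/-2 = -2
r_1 = (8 + 2·(-2)) / -2 = 4/-2 = -2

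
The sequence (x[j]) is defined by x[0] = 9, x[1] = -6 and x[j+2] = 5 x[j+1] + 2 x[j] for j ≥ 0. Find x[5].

-2064

x[2] = 5·(-6) + 2·9 = -12
x[3] = 5·(-12) + 2·(-6) = -72
x[4] = 5·(-72) + 2·(-12) = -384
x[5] = 5·(-384) + 2·(-72) = -2064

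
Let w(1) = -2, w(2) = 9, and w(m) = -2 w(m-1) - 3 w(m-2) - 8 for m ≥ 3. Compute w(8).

w(3) = -2(9) - 3(-2) - 8 = -20
w(4) = -2(-20) - 3(9) - 8 = 5
w(5) = -2(5) - 3(-20) - 8 = 42
w(6) = -2(42) - 3(5) - 8 = -107
w(7) = -2(-107) - 3(42) - 8 = 80
w(8) = -2(80) - 3(-107) - 8 = 153

153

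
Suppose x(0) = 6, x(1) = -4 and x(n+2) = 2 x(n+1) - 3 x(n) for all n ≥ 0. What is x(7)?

128

x(2) = 2·(-4) - 3·6 = -26
x(3) = 2·(-26) - 3·(-4) = -40
x(4) = 2·(-40) - 3·(-26) = -2
x(5) = 2·(-2) - 3·(-40) = 116
x(6) = 2·116 - 3·(-2) = 238
x(7) = 2·238 - 3·116 = 128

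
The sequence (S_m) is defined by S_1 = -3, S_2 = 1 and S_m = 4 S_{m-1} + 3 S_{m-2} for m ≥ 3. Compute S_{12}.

S_3 = 4*1 + 3*(-3) = -5
S_4 = 4*(-5) + 3*1 = -17
S_5 = 4*(-17) + 3*(-5) = -83
S_6 = 4*(-83) + 3*(-17) = -383
S_7 = 4*(-383) + 3*(-83) = -1781
S_8 = 4*(-1781) + 3*(-383) = -8273
S_9 = 4*(-8273) + 3*(-1781) = -38435
S_{10} = 4*(-38435) + 3*(-8273) = -178559
S_{11} = 4*(-178559) + 3*(-38435) = -829541
S_{12} = 4*(-829541) + 3*(-178559) = -3853841

-3853841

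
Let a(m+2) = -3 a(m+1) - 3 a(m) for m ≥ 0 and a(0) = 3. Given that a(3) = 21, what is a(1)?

-1

Let a(1) = z.
a(2) = -9 - 3z
a(3) = 27 + 6z
So 27 + 6z = 21, giving z = -1.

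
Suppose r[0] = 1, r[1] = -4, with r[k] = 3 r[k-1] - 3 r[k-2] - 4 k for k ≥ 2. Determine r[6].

r[2] = 3(-4) - 3(1) - 8 = -23
r[3] = 3(-23) - 3(-4) - 12 = -69
r[4] = 3(-69) - 3(-23) - 16 = -154
r[5] = 3(-154) - 3(-69) - 20 = -275
r[6] = 3(-275) - 3(-154) - 24 = -387

-387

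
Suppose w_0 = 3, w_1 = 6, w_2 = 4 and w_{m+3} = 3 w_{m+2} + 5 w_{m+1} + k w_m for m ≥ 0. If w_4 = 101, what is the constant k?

w_3 = 42 + 3k
w_4 = 146 + 15k
So 146 + 15k = 101, giving k = -3.

-3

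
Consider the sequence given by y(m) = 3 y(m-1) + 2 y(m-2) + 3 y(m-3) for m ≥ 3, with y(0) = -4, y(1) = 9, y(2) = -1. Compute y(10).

78113

y(3) = 3·(-1) + 2·9 + 3·(-4) = 3
y(4) = 3·3 + 2·(-1) + 3·9 = 34
y(5) = 3·34 + 2·3 + 3·(-1) = 105
y(6) = 3·105 + 2·34 + 3·3 = 392
y(7) = 3·392 + 2·105 + 3·34 = 1488
y(8) = 3·1488 + 2·392 + 3·105 = 5563
y(9) = 3·5563 + 2·1488 + 3·392 = 20841
y(10) = 3·20841 + 2·5563 + 3·1488 = 78113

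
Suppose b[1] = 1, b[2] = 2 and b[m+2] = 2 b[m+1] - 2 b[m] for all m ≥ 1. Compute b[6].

-8

b[3] = 2(2) - 2(1) = 2
b[4] = 2(2) - 2(2) = 0
b[5] = 2(0) - 2(2) = -4
b[6] = 2(-4) - 2(0) = -8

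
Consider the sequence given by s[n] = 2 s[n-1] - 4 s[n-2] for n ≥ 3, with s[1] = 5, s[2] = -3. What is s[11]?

s[3] = 2*(-3) - 4*5 = -26
s[4] = 2*(-26) - 4*(-3) = -40
s[5] = 2*(-40) - 4*(-26) = 24
s[6] = 2*24 - 4*(-40) = 208
s[7] = 2*208 - 4*24 = 320
s[8] = 2*320 - 4*208 = -192
s[9] = 2*(-192) - 4*320 = -1664
s[10] = 2*(-1664) - 4*(-192) = -2560
s[11] = 2*(-2560) - 4*(-1664) = 1536

1536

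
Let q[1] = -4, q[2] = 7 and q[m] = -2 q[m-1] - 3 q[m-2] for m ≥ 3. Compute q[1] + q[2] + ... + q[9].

-92

q[3] = -2(7) - 3(-4) = -2
q[4] = -2(-2) - 3(7) = -17
q[5] = -2(-17) - 3(-2) = 40
q[6] = -2(40) - 3(-17) = -29
q[7] = -2(-29) - 3(40) = -62
q[8] = -2(-62) - 3(-29) = 211
q[9] = -2(211) - 3(-62) = -236
Sum = (-4) + 7 + (-2) + (-17) + 40 + (-29) + (-62) + 211 + (-236) = -92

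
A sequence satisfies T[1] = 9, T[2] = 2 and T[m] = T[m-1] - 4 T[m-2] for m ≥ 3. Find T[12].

T[3] = 2 - 4*9 = -34
T[4] = (-34) - 4*2 = -42
T[5] = (-42) - 4*(-34) = 94
T[6] = 94 - 4*(-42) = 262
T[7] = 262 - 4*94 = -114
T[8] = (-114) - 4*262 = -1162
T[9] = (-1162) - 4*(-114) = -706
T[10] = (-706) - 4*(-1162) = 3942
T[11] = 3942 - 4*(-706) = 6766
T[12] = 6766 - 4*3942 = -9002

-9002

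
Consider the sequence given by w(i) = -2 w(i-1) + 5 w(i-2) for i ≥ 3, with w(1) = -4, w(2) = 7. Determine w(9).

w(3) = -2·7 + 5·(-4) = -34
w(4) = -2·(-34) + 5·7 = 103
w(5) = -2·103 + 5·(-34) = -376
w(6) = -2·(-376) + 5·103 = 1267
w(7) = -2·1267 + 5·(-376) = -4414
w(8) = -2·(-4414) + 5·1267 = 15163
w(9) = -2·15163 + 5·(-4414) = -52396

-52396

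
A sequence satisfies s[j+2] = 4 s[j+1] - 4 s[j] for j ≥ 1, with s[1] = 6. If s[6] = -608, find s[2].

2

Let s[2] = w.
s[3] = -24 + 4w
s[4] = -96 + 12w
s[5] = -288 + 32w
s[6] = -768 + 80w
So -768 + 80w = -608, giving w = 2.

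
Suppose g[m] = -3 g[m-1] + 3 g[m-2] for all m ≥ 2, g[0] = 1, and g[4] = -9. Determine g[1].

Let g[1] = w.
g[2] = 3 - 3w
g[3] = -9 + 12w
g[4] = 36 - 45w
So 36 - 45w = -9, giving w = 1.

1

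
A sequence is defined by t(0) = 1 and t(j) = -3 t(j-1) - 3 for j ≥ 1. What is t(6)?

t(1) = -3·1 - 3 = -6
t(2) = -3·(-6) - 3 = 15
t(3) = -3·15 - 3 = -48
t(4) = -3·(-48) - 3 = 141
t(5) = -3·141 - 3 = -426
t(6) = -3·(-426) - 3 = 1275

1275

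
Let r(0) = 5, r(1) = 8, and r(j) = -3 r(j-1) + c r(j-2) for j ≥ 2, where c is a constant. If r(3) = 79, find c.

-1

r(2) = -24 + 5c
r(3) = 72 - 7c
So 72 - 7c = 79, giving c = -1.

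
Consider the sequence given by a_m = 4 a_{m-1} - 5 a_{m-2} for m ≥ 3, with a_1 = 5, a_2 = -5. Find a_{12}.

110245

a_3 = 4·(-5) - 5·5 = -45
a_4 = 4·(-45) - 5·(-5) = -155
a_5 = 4·(-155) - 5·(-45) = -395
a_6 = 4·(-395) - 5·(-155) = -805
a_7 = 4·(-805) - 5·(-395) = -1245
a_8 = 4·(-1245) - 5·(-805) = -955
a_9 = 4·(-955) - 5·(-1245) = 2405
a_{10} = 4·2405 - 5·(-955) = 14395
a_{11} = 4·14395 - 5·2405 = 45555
a_{12} = 4·45555 - 5·14395 = 110245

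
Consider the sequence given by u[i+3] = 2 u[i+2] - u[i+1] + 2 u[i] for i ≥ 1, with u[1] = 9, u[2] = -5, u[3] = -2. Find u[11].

u[4] = 2(-2) - (-5) + 2(9) = 19
u[5] = 2(19) - (-2) + 2(-5) = 30
u[6] = 2(30) - 19 + 2(-2) = 37
u[7] = 2(37) - 30 + 2(19) = 82
u[8] = 2(82) - 37 + 2(30) = 187
u[9] = 2(187) - 82 + 2(37) = 366
u[10] = 2(366) - 187 + 2(82) = 709
u[11] = 2(709) - 366 + 2(187) = 1426

1426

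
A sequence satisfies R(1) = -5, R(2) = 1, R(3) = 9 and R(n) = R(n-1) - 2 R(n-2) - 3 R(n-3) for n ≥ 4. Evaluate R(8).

R(4) = 9 - 2(1) - 3(-5) = 22
R(5) = 22 - 2(9) - 3(1) = 1
R(6) = 1 - 2(22) - 3(9) = -70
R(7) = (-70) - 2(1) - 3(22) = -138
R(8) = (-138) - 2(-70) - 3(1) = -1

-1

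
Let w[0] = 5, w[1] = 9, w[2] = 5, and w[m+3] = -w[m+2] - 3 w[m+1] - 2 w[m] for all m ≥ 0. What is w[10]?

w[3] = -5 - 3(9) - 2(5) = -42
w[4] = -(-42) - 3(5) - 2(9) = 9
w[5] = -9 - 3(-42) - 2(5) = 107
w[6] = -107 - 3(9) - 2(-42) = -50
w[7] = -(-50) - 3(107) - 2(9) = -289
w[8] = -(-289) - 3(-50) - 2(107) = 225
w[9] = -225 - 3(-289) - 2(-50) = 742
w[10] = -742 - 3(225) - 2(-289) = -839

-839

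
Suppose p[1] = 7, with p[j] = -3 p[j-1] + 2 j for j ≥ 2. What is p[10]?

p[2] = -3(7) + 4 = -17
p[3] = -3(-17) + 6 = 57
p[4] = -3(57) + 8 = -163
p[5] = -3(-163) + 10 = 499
p[6] = -3(499) + 12 = -1485
p[7] = -3(-1485) + 14 = 4469
p[8] = -3(4469) + 16 = -13391
p[9] = -3(-13391) + 18 = 40191
p[10] = -3(40191) + 20 = -120553

-120553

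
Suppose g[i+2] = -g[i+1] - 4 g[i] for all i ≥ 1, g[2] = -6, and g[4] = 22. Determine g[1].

1

Let g[1] = w.
g[3] = 6 - 4w
g[4] = 18 + 4w
So 18 + 4w = 22, giving w = 1.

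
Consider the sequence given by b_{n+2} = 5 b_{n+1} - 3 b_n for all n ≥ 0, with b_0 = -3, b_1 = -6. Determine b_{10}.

-2357796

b_2 = 5*(-6) - 3*(-3) = -21
b_3 = 5*(-21) - 3*(-6) = -87
b_4 = 5*(-87) - 3*(-21) = -372
b_5 = 5*(-372) - 3*(-87) = -1599
b_6 = 5*(-1599) - 3*(-372) = -6879
b_7 = 5*(-6879) - 3*(-1599) = -29598
b_8 = 5*(-29598) - 3*(-6879) = -127353
b_9 = 5*(-127353) - 3*(-29598) = -547971
b_{10} = 5*(-547971) - 3*(-127353) = -2357796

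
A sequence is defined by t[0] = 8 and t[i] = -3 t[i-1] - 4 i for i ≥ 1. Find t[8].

57400

t[1] = -3·8 - 4 = -28
t[2] = -3·(-28) - 8 = 76
t[3] = -3·76 - 12 = -240
t[4] = -3·(-240) - 16 = 704
t[5] = -3·704 - 20 = -2132
t[6] = -3·(-2132) - 24 = 6372
t[7] = -3·6372 - 28 = -19144
t[8] = -3·(-19144) - 32 = 57400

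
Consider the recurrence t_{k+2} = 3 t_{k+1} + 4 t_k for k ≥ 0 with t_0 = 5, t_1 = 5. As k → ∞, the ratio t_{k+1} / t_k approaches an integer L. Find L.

The characteristic equation is r^2 - 3r - 4 = 0, which factors as (r - 4)(r + 1) = 0.
So the roots are 4 and -1. Since |4| > |-1| and the coefficient of 4^k is non-zero, the ratio tends to 4.

4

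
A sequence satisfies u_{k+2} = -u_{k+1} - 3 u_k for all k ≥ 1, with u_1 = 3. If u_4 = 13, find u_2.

Let u_2 = x.
u_3 = -9 - x
u_4 = 9 - 2x
So 9 - 2x = 13, giving x = -2.

-2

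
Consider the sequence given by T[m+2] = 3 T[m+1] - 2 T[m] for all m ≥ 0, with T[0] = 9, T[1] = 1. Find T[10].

T[2] = 3(1) - 2(9) = -15
T[3] = 3(-15) - 2(1) = -47
T[4] = 3(-47) - 2(-15) = -111
T[5] = 3(-111) - 2(-47) = -239
T[6] = 3(-239) - 2(-111) = -495
T[7] = 3(-495) - 2(-239) = -1007
T[8] = 3(-1007) - 2(-495) = -2031
T[9] = 3(-2031) - 2(-1007) = -4079
T[10] = 3(-4079) - 2(-2031) = -8175

-8175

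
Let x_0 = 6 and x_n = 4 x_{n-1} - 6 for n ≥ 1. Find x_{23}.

281474976710658

The fixed point is -6/(1 - 4) = 2, so x_n - 2 = 4(x_{n-1} - 2).
Hence x_n = 4·4^n + 2.
x_{23} = 4·4^{23} + 2 = 4·70368744177664 + 2 = 281474976710658.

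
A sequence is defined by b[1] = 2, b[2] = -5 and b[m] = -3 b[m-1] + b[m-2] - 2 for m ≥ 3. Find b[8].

b[3] = -3·(-5) + 2 - 2 = 15
b[4] = -3·15 + (-5) - 2 = -52
b[5] = -3·(-52) + 15 - 2 = 169
b[6] = -3·169 + (-52) - 2 = -561
b[7] = -3·(-561) + 169 - 2 = 1850
b[8] = -3·1850 + (-561) - 2 = -6113

-6113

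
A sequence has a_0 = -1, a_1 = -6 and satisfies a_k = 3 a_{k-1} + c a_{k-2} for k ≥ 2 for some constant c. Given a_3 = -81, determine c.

3

a_2 = -18 - c
a_3 = -54 - 9c
So -54 - 9c = -81, giving c = 3.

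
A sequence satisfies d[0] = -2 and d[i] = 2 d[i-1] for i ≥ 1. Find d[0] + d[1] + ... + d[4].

d[1] = 2*(-2) = -4
d[2] = 2*(-4) = -8
d[3] = 2*(-8) = -16
d[4] = 2*(-16) = -32
Sum = (-2) + (-4) + (-8) + (-16) + (-32) = -62

-62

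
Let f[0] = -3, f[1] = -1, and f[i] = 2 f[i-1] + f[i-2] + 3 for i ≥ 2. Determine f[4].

-3

f[2] = 2·(-1) + (-3) + 3 = -2
f[3] = 2·(-2) + (-1) + 3 = -2
f[4] = 2·(-2) + (-2) + 3 = -3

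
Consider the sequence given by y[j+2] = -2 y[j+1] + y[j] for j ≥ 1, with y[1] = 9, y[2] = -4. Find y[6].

y[3] = -2(-4) + 9 = 17
y[4] = -2(17) + (-4) = -38
y[5] = -2(-38) + 17 = 93
y[6] = -2(93) + (-38) = -224

-224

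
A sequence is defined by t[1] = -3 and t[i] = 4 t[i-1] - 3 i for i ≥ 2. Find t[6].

t[2] = 4·(-3) - 6 = -18
t[3] = 4·(-18) - 9 = -81
t[4] = 4·(-81) - 12 = -336
t[5] = 4·(-336) - 15 = -1359
t[6] = 4·(-1359) - 18 = -5454

-5454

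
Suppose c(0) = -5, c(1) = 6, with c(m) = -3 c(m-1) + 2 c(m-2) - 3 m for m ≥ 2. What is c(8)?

-62669

c(2) = -3*6 + 2*(-5) - 6 = -34
c(3) = -3*(-34) + 2*6 - 9 = 105
c(4) = -3*105 + 2*(-34) - 12 = -395
c(5) = -3*(-395) + 2*105 - 15 = 1380
c(6) = -3*1380 + 2*(-395) - 18 = -4948
c(7) = -3*(-4948) + 2*1380 - 21 = 17583
c(8) = -3*17583 + 2*(-4948) - 24 = -62669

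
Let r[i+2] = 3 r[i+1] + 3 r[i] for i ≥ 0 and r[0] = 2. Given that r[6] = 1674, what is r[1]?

1

Let r[1] = y.
r[2] = 6 + 3y
r[3] = 18 + 12y
r[4] = 72 + 45y
r[5] = 270 + 171y
r[6] = 1026 + 648y
So 1026 + 648y = 1674, giving y = 1.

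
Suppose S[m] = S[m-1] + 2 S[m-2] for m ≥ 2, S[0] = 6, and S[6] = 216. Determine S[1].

Let S[1] = y.
S[2] = 12 + y
S[3] = 12 + 3y
S[4] = 36 + 5y
S[5] = 60 + 11y
S[6] = 132 + 21y
So 132 + 21y = 216, giving y = 4.

4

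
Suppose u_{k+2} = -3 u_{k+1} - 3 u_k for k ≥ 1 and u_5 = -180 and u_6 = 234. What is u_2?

Rearranging, u_{k-2} = (u_k + 3 u_{k-1}) / -3.
u_4 = (234 + 3(-180)) / -3 = -306/-3 = 102
u_3 = (-180 + 3(102)) / -3 = 126/-3 = -42
u_2 = (102 + 3(-42)) / -3 = -24/-3 = 8

8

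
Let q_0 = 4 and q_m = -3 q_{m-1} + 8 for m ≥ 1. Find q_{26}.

5083731656660

The fixed point is 8/(1 + 3) = 2, so q_m - 2 = -3(q_{m-1} - 2).
Hence q_m = 2·(-3)^m + 2.
q_{26} = 2·(-3)^{26} + 2 = 2·2541865828329 + 2 = 5083731656660.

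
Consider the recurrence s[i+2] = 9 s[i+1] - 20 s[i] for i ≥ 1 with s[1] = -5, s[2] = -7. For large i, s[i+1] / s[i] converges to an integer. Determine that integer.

The characteristic equation is r^2 - 9r + 20 = 0, which factors as (r - 5)(r - 4) = 0.
So the roots are 5 and 4. Since |5| > |4| and the coefficient of 5^i is non-zero, the ratio tends to 5.

5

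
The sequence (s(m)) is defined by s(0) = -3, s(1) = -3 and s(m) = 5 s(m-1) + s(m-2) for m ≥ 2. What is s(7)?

s(2) = 5*(-3) + (-3) = -18
s(3) = 5*(-18) + (-3) = -93
s(4) = 5*(-93) + (-18) = -483
s(5) = 5*(-483) + (-93) = -2508
s(6) = 5*(-2508) + (-483) = -13023
s(7) = 5*(-13023) + (-2508) = -67623

-67623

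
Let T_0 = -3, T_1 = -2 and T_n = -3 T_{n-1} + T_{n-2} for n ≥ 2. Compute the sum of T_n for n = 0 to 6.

T_2 = -3*(-2) + (-3) = 3
T_3 = -3*3 + (-2) = -11
T_4 = -3*(-11) + 3 = 36
T_5 = -3*36 + (-11) = -119
T_6 = -3*(-119) + 36 = 393
Sum = (-3) + (-2) + 3 + (-11) + 36 + (-119) + 393 = 297

297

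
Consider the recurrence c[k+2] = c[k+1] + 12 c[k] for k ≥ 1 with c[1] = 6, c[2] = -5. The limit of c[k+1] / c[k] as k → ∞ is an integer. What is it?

4

The characteristic equation is r^2 - r - 12 = 0, which factors as (r - 4)(r + 3) = 0.
So the roots are 4 and -3. Since |4| > |-3| and the coefficient of 4^k is non-zero, the ratio tends to 4.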